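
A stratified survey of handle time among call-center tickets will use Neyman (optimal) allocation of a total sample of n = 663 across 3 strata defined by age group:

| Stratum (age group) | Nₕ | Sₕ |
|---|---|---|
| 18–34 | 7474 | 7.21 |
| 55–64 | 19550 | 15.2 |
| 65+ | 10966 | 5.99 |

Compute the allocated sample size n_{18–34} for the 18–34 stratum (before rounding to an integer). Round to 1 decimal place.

Neyman allocation: nₕ = n·NₕSₕ / Σⱼ NⱼSⱼ.
Σ NⱼSⱼ = 7474·7.21 + 19550·15.2 + 10966·5.99 = 416733.88.
n_{18–34} = 663·7474·7.21 / 416733.88 = 85.7.

85.7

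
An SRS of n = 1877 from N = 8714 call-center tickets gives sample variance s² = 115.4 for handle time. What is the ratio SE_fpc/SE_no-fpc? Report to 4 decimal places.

0.8858

f = n/N = 1877/8714 = 0.21540050.
SE_no-fpc = √(s²/n) = 0.2479538; SE_fpc = √((1−f)s²/n) = 0.21963158.
Ratio = √(1−f) = 0.88577621.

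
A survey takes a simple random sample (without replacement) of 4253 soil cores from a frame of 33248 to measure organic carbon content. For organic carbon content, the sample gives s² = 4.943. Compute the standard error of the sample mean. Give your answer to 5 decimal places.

0.03184

Under SRS without replacement, Var(ȳ) = (1 − f)·s²/n with f = n/N = 4253/33248 = 0.12791747.
Var(ȳ) = (1 − 0.12791747)·4.943/4253 = 0.87208253·0.0011622384 = 0.0010135678.
SE(ȳ) = √(0.0010135678) = 0.03184.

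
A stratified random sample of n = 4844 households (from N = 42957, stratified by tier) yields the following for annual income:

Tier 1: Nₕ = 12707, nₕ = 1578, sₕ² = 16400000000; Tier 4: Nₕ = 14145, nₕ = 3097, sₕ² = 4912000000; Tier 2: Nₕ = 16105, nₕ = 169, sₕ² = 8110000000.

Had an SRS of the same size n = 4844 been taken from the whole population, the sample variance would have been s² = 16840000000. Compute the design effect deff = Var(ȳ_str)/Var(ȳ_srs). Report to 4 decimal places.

2.4656

Var(ȳ_str) = Σ Wₕ²(1−fₕ)sₕ²/nₕ with Wₕ = Nₕ/42957:
  Tier 1: (12707/42957)²·(1−1578/12707)·16400000000/1578 = 796467.64
  Tier 4: (14145/42957)²·(1−3097/14145)·4912000000/3097 = 134318.52
  Tier 2: (16105/42957)²·(1−169/16105)·8110000000/169 = 6.674309 × 10^6
  → Var(ȳ_str) = 7.6050952 × 10^6.
Var(ȳ_srs) = (1 − 4844/42957)·16840000000/4844 = 3.0844458 × 10^6.
deff = (7.6050952 × 10^6) / (3.0844458 × 10^6) = 2.4656.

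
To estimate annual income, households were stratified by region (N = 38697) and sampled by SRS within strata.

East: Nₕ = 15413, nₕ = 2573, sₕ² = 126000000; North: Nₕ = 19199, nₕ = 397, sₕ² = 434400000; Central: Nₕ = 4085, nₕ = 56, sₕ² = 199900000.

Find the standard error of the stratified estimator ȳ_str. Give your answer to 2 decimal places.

Var(ȳ_str) = Σₕ Wₕ²(1 − fₕ)sₕ²/nₕ with Wₕ = Nₕ/N, N = 38697.
East: Wₕ = 0.39829961; term = 0.39829961²·(1 − 0.16693700)·126000000/2573 = 6471.8489.
North: Wₕ = 0.49613665; term = 0.49613665²·(1 − 0.02067816)·434400000/397 = 263771.2.
Central: Wₕ = 0.10556374; term = 0.10556374²·(1 − 0.01370869)·199900000/56 = 39233.721.
Sum = 309476.77.
SE = √(309476.77) = 556.31.

556.31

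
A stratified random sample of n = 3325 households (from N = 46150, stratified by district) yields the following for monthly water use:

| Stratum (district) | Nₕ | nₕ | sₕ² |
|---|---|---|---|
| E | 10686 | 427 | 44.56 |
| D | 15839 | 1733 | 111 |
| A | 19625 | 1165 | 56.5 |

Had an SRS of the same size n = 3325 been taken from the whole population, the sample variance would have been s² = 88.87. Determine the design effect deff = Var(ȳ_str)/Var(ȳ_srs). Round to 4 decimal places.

Var(ȳ_str) = Σ Wₕ²(1−fₕ)sₕ²/nₕ with Wₕ = Nₕ/46150:
  E: (10686/46150)²·(1−427/10686)·44.56/427 = 0.0053714816
  D: (15839/46150)²·(1−1733/15839)·111/1733 = 0.0067191238
  A: (19625/46150)²·(1−1165/19625)·56.5/1165 = 0.0082493641
  → Var(ȳ_str) = 0.02033997.
Var(ȳ_srs) = (1 − 3325/46150)·88.87/3325 = 0.024802142.
deff = 0.02033997 / 0.024802142 = 0.8201.

0.8201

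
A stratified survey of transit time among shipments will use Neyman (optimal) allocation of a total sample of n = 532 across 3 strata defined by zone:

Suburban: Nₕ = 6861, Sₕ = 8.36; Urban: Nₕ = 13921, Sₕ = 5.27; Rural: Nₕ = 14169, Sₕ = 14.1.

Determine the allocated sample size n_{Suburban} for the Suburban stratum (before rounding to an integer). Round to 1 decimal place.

92.3

Neyman allocation: nₕ = n·NₕSₕ / Σⱼ NⱼSⱼ.
Σ NⱼSⱼ = 6861·8.36 + 13921·5.27 + 14169·14.1 = 330504.53.
n_{Suburban} = 532·6861·8.36 / 330504.53 = 92.3.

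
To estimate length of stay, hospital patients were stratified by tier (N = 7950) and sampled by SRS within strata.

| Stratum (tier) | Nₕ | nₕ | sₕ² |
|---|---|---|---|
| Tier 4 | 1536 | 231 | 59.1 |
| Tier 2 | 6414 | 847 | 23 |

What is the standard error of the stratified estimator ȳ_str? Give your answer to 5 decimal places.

Var(ȳ_str) = Σₕ Wₕ²(1 − fₕ)sₕ²/nₕ with Wₕ = Nₕ/N, N = 7950.
Tier 4: Wₕ = 0.19320755; term = 0.19320755²·(1 − 0.15039062)·59.1/231 = 0.0081141489.
Tier 2: Wₕ = 0.80679245; term = 0.80679245²·(1 − 0.13205488)·23/847 = 0.015341236.
Sum = 0.023455385.
SE = √(0.023455385) = 0.15315.

0.15315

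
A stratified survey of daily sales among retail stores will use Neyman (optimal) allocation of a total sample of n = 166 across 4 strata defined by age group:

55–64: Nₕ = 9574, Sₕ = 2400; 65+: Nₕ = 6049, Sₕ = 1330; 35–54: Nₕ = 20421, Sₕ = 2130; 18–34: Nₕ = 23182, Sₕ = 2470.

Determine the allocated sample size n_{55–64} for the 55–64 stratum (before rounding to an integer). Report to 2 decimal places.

28.94

Neyman allocation: nₕ = n·NₕSₕ / Σⱼ NⱼSⱼ.
Σ NⱼSⱼ = 9574·2400 + 6049·1330 + 20421·2130 + 23182·2470 = 1.3177904 × 10^8.
n_{55–64} = 166·9574·2400 / (1.3177904 × 10^8) = 28.94.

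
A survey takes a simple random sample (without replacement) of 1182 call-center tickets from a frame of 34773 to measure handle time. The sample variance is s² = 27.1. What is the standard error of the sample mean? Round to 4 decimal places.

Under SRS without replacement, Var(ȳ) = (1 − f)·s²/n with f = n/N = 1182/34773 = 0.03399189.
Var(ȳ) = (1 − 0.03399189)·27.1/1182 = 0.96600811·0.022927242 = 0.022147902.
SE(ȳ) = √(0.022147902) = 0.1488.

0.1488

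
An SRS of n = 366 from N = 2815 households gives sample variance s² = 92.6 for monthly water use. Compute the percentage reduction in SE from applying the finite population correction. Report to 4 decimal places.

f = n/N = 366/2815 = 0.13001776.
SE_no-fpc = √(s²/n) = 0.50299649; SE_fpc = √((1−f)s²/n) = 0.4691591.
Ratio = √(1−f) = 0.93272838. Reduction = 100·(1 − 0.93272838) = 6.7272%.

6.7272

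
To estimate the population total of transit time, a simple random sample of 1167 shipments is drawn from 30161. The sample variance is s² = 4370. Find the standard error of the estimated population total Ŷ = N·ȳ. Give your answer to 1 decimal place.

Var(Ŷ) = N²·Var(ȳ) = N²·(1 − n/N)·s²/n.
f = 1167/30161 = 0.03869235; Var(ȳ) = 0.96130765·4370/1167 = 3.5997553.
Var(Ŷ) = 30161² · 3.5997553 = 3.2746467 × 10^9.
SE(Ŷ) = √(3.2746467 × 10^9) = 57224.5.

57224.5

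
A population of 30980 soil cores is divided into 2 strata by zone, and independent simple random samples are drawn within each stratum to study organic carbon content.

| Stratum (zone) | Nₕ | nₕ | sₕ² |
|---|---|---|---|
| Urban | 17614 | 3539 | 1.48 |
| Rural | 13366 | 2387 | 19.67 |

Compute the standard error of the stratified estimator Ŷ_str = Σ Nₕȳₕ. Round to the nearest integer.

1146

Var(Ŷ_str) = Σₕ Nₕ²(1 − fₕ)sₕ²/nₕ.
Urban: 17614²·(1 − 3539/17614)·1.48/3539 = 103678.22.
Rural: 13366²·(1 − 2387/13366)·19.67/2387 = 1.2092502 × 10^6.
Sum = 1.3129284 × 10^6.
SE = √(1.3129284 × 10^6) = 1146.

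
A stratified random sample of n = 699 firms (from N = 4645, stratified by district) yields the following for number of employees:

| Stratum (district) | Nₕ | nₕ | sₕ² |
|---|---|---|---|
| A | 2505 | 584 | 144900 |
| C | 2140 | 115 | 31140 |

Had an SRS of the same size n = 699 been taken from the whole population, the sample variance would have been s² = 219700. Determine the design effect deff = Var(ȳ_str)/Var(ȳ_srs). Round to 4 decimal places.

0.4109

Var(ȳ_str) = Σ Wₕ²(1−fₕ)sₕ²/nₕ with Wₕ = Nₕ/4645:
  A: (2505/4645)²·(1−584/2505)·144900/584 = 55.337457
  C: (2140/4645)²·(1−115/2140)·31140/115 = 54.386127
  → Var(ȳ_str) = 109.72358.
Var(ȳ_srs) = (1 − 699/4645)·219700/699 = 267.00798.
deff = 109.72358 / 267.00798 = 0.4109.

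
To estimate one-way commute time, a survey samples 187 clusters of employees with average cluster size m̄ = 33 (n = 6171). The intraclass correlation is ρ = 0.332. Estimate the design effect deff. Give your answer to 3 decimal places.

11.624

deff = 1 + (33 − 1)·0.332 = 1 + 10.624 = 11.624.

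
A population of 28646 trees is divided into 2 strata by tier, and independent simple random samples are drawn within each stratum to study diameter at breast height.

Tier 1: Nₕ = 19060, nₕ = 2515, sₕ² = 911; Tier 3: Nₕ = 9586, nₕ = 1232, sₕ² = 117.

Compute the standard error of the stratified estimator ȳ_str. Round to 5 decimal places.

Var(ȳ_str) = Σₕ Wₕ²(1 − fₕ)sₕ²/nₕ with Wₕ = Nₕ/N, N = 28646.
Tier 1: Wₕ = 0.66536340; term = 0.66536340²·(1 − 0.13195173)·911/2515 = 0.13920091.
Tier 3: Wₕ = 0.33463660; term = 0.33463660²·(1 − 0.12852076)·117/1232 = 0.0092678517.
Sum = 0.14846876.
SE = √(0.14846876) = 0.38532.

0.38532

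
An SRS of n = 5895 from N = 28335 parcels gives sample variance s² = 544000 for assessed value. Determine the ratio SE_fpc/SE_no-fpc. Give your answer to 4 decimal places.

f = n/N = 5895/28335 = 0.20804659.
SE_no-fpc = √(s²/n) = 9.606331; SE_fpc = √((1−f)s²/n) = 8.5488434.
Ratio = √(1−f) = 0.88991764.

0.8899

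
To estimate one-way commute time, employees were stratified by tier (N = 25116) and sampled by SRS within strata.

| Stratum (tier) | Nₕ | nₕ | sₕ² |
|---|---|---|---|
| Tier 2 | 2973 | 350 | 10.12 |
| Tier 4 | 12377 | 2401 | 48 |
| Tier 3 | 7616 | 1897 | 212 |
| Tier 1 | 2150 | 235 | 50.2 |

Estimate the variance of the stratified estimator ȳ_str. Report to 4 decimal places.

Var(ȳ_str) = Σₕ Wₕ²(1 − fₕ)sₕ²/nₕ with Wₕ = Nₕ/N, N = 25116.
Tier 2: Wₕ = 0.11837076; term = 0.11837076²·(1 − 0.11772620)·10.12/350 = 3.5744129 × 10^-4.
Tier 4: Wₕ = 0.49279344; term = 0.49279344²·(1 − 0.19398885)·48/2401 = 0.0039130911.
Tier 3: Wₕ = 0.30323300; term = 0.30323300²·(1 − 0.24908088)·212/1897 = 0.0077163979.
Tier 1: Wₕ = 0.08560280; term = 0.08560280²·(1 − 0.10930233)·50.2/235 = 0.0013942548.
Sum = 0.013381185.

0.0134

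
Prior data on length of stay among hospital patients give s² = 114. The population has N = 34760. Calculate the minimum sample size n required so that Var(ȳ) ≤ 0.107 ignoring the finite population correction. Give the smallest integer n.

Without fpc, n₀ = s²/D = 114/0.107 = 1065.4206.
Rounding up, n = 1066.

1066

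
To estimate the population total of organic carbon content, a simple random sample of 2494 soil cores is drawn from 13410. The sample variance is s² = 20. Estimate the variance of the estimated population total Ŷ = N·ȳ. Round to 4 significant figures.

1.174 × 10^6

Var(Ŷ) = N²·Var(ȳ) = N²·(1 − n/N)·s²/n.
f = 2494/13410 = 0.18598061; Var(ȳ) = 0.81401939·20/2494 = 0.0065278219.
Var(Ŷ) = 13410² · 0.0065278219 = 1.1738858 × 10^6.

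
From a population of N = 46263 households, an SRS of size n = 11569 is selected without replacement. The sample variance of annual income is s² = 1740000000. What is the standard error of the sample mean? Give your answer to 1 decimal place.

Under SRS without replacement, Var(ȳ) = (1 − f)·s²/n with f = n/N = 11569/46263 = 0.25007025.
Var(ȳ) = (1 − 0.25007025)·1740000000/11569 = 0.74992975·150401.94 = 112790.89.
SE(ȳ) = √(112790.89) = 335.8.

335.8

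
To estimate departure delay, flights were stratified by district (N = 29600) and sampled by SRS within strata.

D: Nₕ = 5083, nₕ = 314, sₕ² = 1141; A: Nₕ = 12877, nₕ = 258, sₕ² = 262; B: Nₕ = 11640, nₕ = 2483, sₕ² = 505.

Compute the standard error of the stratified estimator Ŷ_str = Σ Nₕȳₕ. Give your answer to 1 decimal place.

Var(Ŷ_str) = Σₕ Nₕ²(1 − fₕ)sₕ²/nₕ.
D: 5083²·(1 − 314/5083)·1141/314 = 8.8085298 × 10^7.
A: 12877²·(1 − 258/12877)·262/258 = 1.6501416 × 10^8.
B: 11640²·(1 − 2483/11640)·505/2483 = 2.1678082 × 10^7.
Sum = 2.7477754 × 10^8.
SE = √(2.7477754 × 10^8) = 16576.4.

16576.4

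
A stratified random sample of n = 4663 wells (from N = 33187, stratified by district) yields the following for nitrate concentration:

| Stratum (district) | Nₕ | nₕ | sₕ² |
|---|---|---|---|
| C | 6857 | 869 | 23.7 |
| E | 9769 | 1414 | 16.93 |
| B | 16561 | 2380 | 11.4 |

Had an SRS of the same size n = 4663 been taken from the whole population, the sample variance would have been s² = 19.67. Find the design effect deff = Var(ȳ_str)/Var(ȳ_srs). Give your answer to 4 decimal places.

Var(ȳ_str) = Σ Wₕ²(1−fₕ)sₕ²/nₕ with Wₕ = Nₕ/33187:
  C: (6857/33187)²·(1−869/6857)·23.7/869 = 0.0010167367
  E: (9769/33187)²·(1−1414/9769)·16.93/1414 = 8.8729518 × 10^-4
  B: (16561/33187)²·(1−2380/16561)·11.4/2380 = 0.0010213752
  → Var(ȳ_str) = 0.0029254071.
Var(ȳ_srs) = (1 − 4663/33187)·19.67/4663 = 0.0036256124.
deff = 0.0029254071 / 0.0036256124 = 0.8069.

0.8069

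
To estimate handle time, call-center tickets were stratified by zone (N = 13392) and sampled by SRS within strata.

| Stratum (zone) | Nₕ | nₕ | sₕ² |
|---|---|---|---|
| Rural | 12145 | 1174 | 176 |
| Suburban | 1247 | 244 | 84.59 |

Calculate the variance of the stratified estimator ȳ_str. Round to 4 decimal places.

Var(ȳ_str) = Σₕ Wₕ²(1 − fₕ)sₕ²/nₕ with Wₕ = Nₕ/N, N = 13392.
Rural: Wₕ = 0.90688471; term = 0.90688471²·(1 − 0.09666529)·176/1174 = 0.11137749.
Suburban: Wₕ = 0.09311529; term = 0.09311529²·(1 − 0.19566961)·84.59/244 = 0.0024177183.
Sum = 0.11379521.

0.1138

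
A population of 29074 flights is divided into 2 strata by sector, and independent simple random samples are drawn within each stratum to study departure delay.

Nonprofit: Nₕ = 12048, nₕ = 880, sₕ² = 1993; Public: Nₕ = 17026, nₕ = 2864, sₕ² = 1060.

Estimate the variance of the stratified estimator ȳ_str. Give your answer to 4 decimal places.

Var(ȳ_str) = Σₕ Wₕ²(1 − fₕ)sₕ²/nₕ with Wₕ = Nₕ/N, N = 29074.
Nonprofit: Wₕ = 0.41439086; term = 0.41439086²·(1 − 0.07304117)·1993/880 = 0.36050012.
Public: Wₕ = 0.58560914; term = 0.58560914²·(1 − 0.16821332)·1060/2864 = 0.10557486.
Sum = 0.46607498.

0.4661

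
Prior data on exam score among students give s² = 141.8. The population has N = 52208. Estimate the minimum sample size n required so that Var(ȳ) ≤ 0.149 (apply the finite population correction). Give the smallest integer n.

935

Without fpc, n₀ = s²/D = 141.8/0.149 = 951.6779.
With fpc, (1 − n/N)·s²/n ≤ D requires n ≥ n₀/(1 + n₀/N) = 951.6779/(1 + 951.6779/52208) = 934.6407.
Rounding up, n = 935.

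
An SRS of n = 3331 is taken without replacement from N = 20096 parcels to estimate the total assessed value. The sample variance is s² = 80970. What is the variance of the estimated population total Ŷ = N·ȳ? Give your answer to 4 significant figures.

Var(Ŷ) = N²·Var(ȳ) = N²·(1 − n/N)·s²/n.
f = 3331/20096 = 0.16575438; Var(ȳ) = 0.83424562·80970/3331 = 20.278856.
Var(Ŷ) = 20096² · 20.278856 = 8.1896001 × 10^9.

8.190 × 10^9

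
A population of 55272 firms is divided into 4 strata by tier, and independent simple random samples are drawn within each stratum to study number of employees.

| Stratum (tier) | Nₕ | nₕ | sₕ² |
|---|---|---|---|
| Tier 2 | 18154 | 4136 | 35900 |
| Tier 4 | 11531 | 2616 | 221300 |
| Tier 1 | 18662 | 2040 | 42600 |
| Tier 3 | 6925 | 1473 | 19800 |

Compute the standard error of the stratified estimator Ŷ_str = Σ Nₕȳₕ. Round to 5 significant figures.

Var(Ŷ_str) = Σₕ Nₕ²(1 − fₕ)sₕ²/nₕ.
Tier 2: 18154²·(1 − 4136/18154)·35900/4136 = 2.2088809 × 10^9.
Tier 4: 11531²·(1 − 2616/11531)·221300/2616 = 8.6962496 × 10^9.
Tier 1: 18662²·(1 − 2040/18662)·42600/2040 = 6.477701 × 10^9.
Tier 3: 6925²·(1 − 1473/6925)·19800/1473 = 5.0750236 × 10^8.
Sum = 1.7890334 × 10^10.
SE = √(1.7890334 × 10^10) = 133750.

133750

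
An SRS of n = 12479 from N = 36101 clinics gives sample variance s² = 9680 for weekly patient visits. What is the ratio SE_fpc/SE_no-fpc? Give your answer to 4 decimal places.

0.8089

f = n/N = 12479/36101 = 0.34566910.
SE_no-fpc = √(s²/n) = 0.88074013; SE_fpc = √((1−f)s²/n) = 0.71243706.
Ratio = √(1−f) = 0.80890723.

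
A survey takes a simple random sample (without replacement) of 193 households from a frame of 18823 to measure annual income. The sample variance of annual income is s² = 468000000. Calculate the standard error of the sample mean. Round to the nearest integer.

Under SRS without replacement, Var(ȳ) = (1 − f)·s²/n with f = n/N = 193/18823 = 0.01025341.
Var(ȳ) = (1 − 0.01025341)·468000000/193 = 0.98974659·2.4248705 × 10^6 = 2.4000073 × 10^6.
SE(ȳ) = √(2.4000073 × 10^6) = 1549.

1549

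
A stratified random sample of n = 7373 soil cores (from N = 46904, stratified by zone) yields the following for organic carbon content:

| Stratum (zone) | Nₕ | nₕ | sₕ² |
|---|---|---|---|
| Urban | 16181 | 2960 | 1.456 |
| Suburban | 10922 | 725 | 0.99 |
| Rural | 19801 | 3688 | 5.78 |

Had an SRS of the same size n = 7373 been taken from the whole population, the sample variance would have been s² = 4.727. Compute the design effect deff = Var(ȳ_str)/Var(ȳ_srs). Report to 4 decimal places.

0.6371

Var(ȳ_str) = Σ Wₕ²(1−fₕ)sₕ²/nₕ with Wₕ = Nₕ/46904:
  Urban: (16181/46904)²·(1−2960/16181)·1.456/2960 = 4.7832113 × 10^-5
  Suburban: (10922/46904)²·(1−725/10922)·0.99/725 = 6.9127686 × 10^-5
  Rural: (19801/46904)²·(1−3688/19801)·5.78/3688 = 2.2729019 × 10^-4
  → Var(ȳ_str) = 3.4424999 × 10^-4.
Var(ȳ_srs) = (1 − 7373/46904)·4.727/7373 = 5.403427 × 10^-4.
deff = (3.4424999 × 10^-4) / (5.403427 × 10^-4) = 0.6371.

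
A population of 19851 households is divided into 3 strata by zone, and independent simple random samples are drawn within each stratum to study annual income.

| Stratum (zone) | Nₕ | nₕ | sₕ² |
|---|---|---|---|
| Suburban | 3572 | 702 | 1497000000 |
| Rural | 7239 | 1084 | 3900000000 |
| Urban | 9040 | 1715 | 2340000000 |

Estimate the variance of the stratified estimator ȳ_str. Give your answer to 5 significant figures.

691550

Var(ȳ_str) = Σₕ Wₕ²(1 − fₕ)sₕ²/nₕ with Wₕ = Nₕ/N, N = 19851.
Suburban: Wₕ = 0.17994056; term = 0.17994056²·(1 − 0.19652856)·1497000000/702 = 55477.037.
Rural: Wₕ = 0.36466677; term = 0.36466677²·(1 − 0.14974444)·3900000000/1084 = 406796.47.
Urban: Wₕ = 0.45539268; term = 0.45539268²·(1 − 0.18971239)·2340000000/1715 = 229278.33.
Sum = 691551.84.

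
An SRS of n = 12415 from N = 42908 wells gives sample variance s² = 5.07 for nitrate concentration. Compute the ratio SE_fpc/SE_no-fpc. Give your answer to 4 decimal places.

f = n/N = 12415/42908 = 0.28933998.
SE_no-fpc = √(s²/n) = 0.020208339; SE_fpc = √((1−f)s²/n) = 0.017035762.
Ratio = √(1−f) = 0.84300653.

0.8430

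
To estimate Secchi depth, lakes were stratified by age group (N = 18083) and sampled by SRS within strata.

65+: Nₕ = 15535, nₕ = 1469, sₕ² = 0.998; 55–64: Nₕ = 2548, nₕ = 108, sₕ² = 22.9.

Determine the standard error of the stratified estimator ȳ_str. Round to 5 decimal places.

0.06697

Var(ȳ_str) = Σₕ Wₕ²(1 − fₕ)sₕ²/nₕ with Wₕ = Nₕ/N, N = 18083.
65+: Wₕ = 0.85909418; term = 0.85909418²·(1 − 0.09456067)·0.998/1469 = 4.5399352 × 10^-4.
55–64: Wₕ = 0.14090582; term = 0.14090582²·(1 − 0.04238619)·22.9/108 = 0.0040314383.
Sum = 0.0044854318.
SE = √(0.0044854318) = 0.06697.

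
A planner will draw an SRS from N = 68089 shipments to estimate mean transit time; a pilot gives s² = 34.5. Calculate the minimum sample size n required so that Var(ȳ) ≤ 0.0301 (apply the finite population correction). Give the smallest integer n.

1128

Without fpc, n₀ = s²/D = 34.5/0.0301 = 1146.1794.
With fpc, (1 − n/N)·s²/n ≤ D requires n ≥ n₀/(1 + n₀/N) = 1146.1794/(1 + 1146.1794/68089) = 1127.2045.
Rounding up, n = 1128.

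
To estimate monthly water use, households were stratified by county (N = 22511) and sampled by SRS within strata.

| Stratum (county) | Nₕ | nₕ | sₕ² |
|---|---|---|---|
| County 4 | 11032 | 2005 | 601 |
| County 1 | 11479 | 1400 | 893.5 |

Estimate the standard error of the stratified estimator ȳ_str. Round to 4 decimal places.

Var(ȳ_str) = Σₕ Wₕ²(1 − fₕ)sₕ²/nₕ with Wₕ = Nₕ/N, N = 22511.
County 4: Wₕ = 0.49007152; term = 0.49007152²·(1 − 0.18174402)·601/2005 = 0.058907178.
County 1: Wₕ = 0.50992848; term = 0.50992848²·(1 − 0.12196184)·893.5/1400 = 0.14571305.
Sum = 0.20462023.
SE = √(0.20462023) = 0.4523.

0.4523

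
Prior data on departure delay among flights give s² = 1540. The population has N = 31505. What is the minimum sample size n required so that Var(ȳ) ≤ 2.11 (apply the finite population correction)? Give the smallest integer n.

714

Without fpc, n₀ = s²/D = 1540/2.11 = 729.8578.
With fpc, (1 − n/N)·s²/n ≤ D requires n ≥ n₀/(1 + n₀/N) = 729.8578/(1 + 729.8578/31505) = 713.3324.
Rounding up, n = 714.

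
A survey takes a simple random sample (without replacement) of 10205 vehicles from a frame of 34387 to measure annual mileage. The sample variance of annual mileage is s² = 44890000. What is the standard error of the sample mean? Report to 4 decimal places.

55.6182

Under SRS without replacement, Var(ȳ) = (1 − f)·s²/n with f = n/N = 10205/34387 = 0.29676913.
Var(ȳ) = (1 − 0.29676913)·44890000/10205 = 0.70323087·4398.8241 = 3093.3889.
SE(ȳ) = √(3093.3889) = 55.6182.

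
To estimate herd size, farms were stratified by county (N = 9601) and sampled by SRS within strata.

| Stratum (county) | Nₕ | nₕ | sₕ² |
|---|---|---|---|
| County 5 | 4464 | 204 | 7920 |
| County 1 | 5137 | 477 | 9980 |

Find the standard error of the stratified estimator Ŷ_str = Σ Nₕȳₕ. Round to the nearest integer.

Var(Ŷ_str) = Σₕ Nₕ²(1 − fₕ)sₕ²/nₕ.
County 5: 4464²·(1 − 204/4464)·7920/204 = 7.3829308 × 10^8.
County 1: 5137²·(1 − 477/5137)·9980/477 = 5.0084996 × 10^8.
Sum = 1.239143 × 10^9.
SE = √(1.239143 × 10^9) = 35201.

35201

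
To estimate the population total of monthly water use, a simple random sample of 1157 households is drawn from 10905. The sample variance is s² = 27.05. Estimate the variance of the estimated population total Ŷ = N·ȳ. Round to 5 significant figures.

Var(Ŷ) = N²·Var(ȳ) = N²·(1 − n/N)·s²/n.
f = 1157/10905 = 0.10609812; Var(ȳ) = 0.89390188·27.05/1157 = 0.020898916.
Var(Ŷ) = 10905² · 0.020898916 = 2.4852787 × 10^6.

2.4853 × 10^6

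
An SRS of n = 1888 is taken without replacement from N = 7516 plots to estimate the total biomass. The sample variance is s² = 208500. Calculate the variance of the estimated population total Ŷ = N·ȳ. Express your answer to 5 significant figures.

4.6714 × 10^9

Var(Ŷ) = N²·Var(ȳ) = N²·(1 − n/N)·s²/n.
f = 1888/7516 = 0.25119745; Var(ȳ) = 0.74880255·208500/1888 = 82.693502.
Var(Ŷ) = 7516² · 82.693502 = 4.6713771 × 10^9.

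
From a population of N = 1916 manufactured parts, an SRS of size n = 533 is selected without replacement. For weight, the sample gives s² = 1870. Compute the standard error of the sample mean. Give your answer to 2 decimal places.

Under SRS without replacement, Var(ȳ) = (1 − f)·s²/n with f = n/N = 533/1916 = 0.27818372.
Var(ȳ) = (1 − 0.27818372)·1870/533 = 0.72181628·3.5084428 = 2.5324511.
SE(ȳ) = √(2.5324511) = 1.59.

1.59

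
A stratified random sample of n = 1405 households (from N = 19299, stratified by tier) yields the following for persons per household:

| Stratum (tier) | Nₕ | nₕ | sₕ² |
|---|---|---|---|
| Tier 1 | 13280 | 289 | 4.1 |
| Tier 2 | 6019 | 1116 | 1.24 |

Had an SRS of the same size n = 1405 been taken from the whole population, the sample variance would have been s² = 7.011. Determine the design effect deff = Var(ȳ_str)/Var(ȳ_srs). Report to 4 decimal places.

1.4393

Var(ȳ_str) = Σ Wₕ²(1−fₕ)sₕ²/nₕ with Wₕ = Nₕ/19299:
  Tier 1: (13280/19299)²·(1−289/13280)·4.1/289 = 0.0065713872
  Tier 2: (6019/19299)²·(1−1116/6019)·1.24/1116 = 8.80388 × 10^-5
  → Var(ȳ_str) = 0.006659426.
Var(ȳ_srs) = (1 − 1405/19299)·7.011/1405 = 0.0046267525.
deff = 0.006659426 / 0.0046267525 = 1.4393.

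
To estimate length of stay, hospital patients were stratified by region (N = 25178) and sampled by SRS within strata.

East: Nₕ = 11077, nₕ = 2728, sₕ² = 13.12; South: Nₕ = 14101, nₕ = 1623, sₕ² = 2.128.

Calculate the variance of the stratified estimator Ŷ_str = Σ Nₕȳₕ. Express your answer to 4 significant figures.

675500

Var(Ŷ_str) = Σₕ Nₕ²(1 − fₕ)sₕ²/nₕ.
East: 11077²·(1 − 2728/11077)·13.12/2728 = 444780.86.
South: 14101²·(1 − 1623/14101)·2.128/1623 = 230700.21.
Sum = 675481.07.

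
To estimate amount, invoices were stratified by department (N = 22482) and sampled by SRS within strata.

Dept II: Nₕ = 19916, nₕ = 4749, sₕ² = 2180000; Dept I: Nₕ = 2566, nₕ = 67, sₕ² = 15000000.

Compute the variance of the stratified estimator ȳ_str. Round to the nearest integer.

3115

Var(ȳ_str) = Σₕ Wₕ²(1 − fₕ)sₕ²/nₕ with Wₕ = Nₕ/N, N = 22482.
Dept II: Wₕ = 0.88586425; term = 0.88586425²·(1 − 0.23845150)·2180000/4749 = 274.33817.
Dept I: Wₕ = 0.11413575; term = 0.11413575²·(1 − 0.02611068)·15000000/67 = 2840.3344.
Sum = 3114.6726.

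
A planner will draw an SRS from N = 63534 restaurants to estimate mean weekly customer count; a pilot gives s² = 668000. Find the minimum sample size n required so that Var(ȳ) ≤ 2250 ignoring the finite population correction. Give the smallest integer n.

Without fpc, n₀ = s²/D = 668000/2250 = 296.8889.
Rounding up, n = 297.

297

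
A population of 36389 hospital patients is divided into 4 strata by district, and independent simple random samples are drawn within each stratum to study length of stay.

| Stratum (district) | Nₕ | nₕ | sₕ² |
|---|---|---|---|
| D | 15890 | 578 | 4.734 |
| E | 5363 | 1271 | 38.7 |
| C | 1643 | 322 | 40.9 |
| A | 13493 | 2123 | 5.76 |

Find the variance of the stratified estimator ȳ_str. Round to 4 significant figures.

0.002532

Var(ȳ_str) = Σₕ Wₕ²(1 − fₕ)sₕ²/nₕ with Wₕ = Nₕ/N, N = 36389.
D: Wₕ = 0.43667042; term = 0.43667042²·(1 − 0.03637508)·4.734/578 = 0.0015049289.
E: Wₕ = 0.14737970; term = 0.14737970²·(1 − 0.23699422)·38.7/1271 = 5.046248 × 10^-4.
C: Wₕ = 0.04515101; term = 0.04515101²·(1 − 0.19598296)·40.9/322 = 2.081937 × 10^-4.
A: Wₕ = 0.37079887; term = 0.37079887²·(1 − 0.15734084)·5.76/2123 = 3.1434115 × 10^-4.
Sum = 0.0025320886.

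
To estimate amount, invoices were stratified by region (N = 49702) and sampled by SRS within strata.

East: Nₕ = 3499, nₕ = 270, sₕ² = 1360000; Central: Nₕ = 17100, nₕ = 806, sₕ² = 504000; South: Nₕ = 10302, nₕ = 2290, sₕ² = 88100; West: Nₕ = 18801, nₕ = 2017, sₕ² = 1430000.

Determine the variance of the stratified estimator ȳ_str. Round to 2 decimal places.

185.42

Var(ȳ_str) = Σₕ Wₕ²(1 − fₕ)sₕ²/nₕ with Wₕ = Nₕ/N, N = 49702.
East: Wₕ = 0.07039958; term = 0.07039958²·(1 − 0.07716490)·1360000/270 = 23.037715.
Central: Wₕ = 0.34405054; term = 0.34405054²·(1 − 0.04713450)·504000/806 = 70.529627.
South: Wₕ = 0.20727536; term = 0.20727536²·(1 − 0.22228693)·88100/2290 = 1.28545.
West: Wₕ = 0.37827452; term = 0.37827452²·(1 − 0.10728153)·1430000/2017 = 90.564674.
Sum = 185.41747.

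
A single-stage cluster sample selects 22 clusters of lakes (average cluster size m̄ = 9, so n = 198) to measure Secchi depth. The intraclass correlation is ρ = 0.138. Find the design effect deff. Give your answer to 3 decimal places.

deff = 1 + (9 − 1)·0.138 = 1 + 1.104 = 2.104.

2.104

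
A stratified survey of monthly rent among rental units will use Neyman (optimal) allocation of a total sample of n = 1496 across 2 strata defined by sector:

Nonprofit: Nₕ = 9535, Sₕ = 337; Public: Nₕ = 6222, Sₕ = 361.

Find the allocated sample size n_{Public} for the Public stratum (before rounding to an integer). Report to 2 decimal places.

615.49

Neyman allocation: nₕ = n·NₕSₕ / Σⱼ NⱼSⱼ.
Σ NⱼSⱼ = 9535·337 + 6222·361 = 5.459437 × 10^6.
n_{Public} = 1496·6222·361 / (5.459437 × 10^6) = 615.49.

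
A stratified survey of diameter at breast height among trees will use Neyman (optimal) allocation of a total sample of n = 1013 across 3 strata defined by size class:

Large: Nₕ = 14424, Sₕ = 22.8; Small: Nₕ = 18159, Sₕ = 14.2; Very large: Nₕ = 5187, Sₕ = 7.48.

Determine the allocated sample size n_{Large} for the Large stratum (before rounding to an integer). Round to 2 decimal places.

532.58

Neyman allocation: nₕ = n·NₕSₕ / Σⱼ NⱼSⱼ.
Σ NⱼSⱼ = 14424·22.8 + 18159·14.2 + 5187·7.48 = 625523.76.
n_{Large} = 1013·14424·22.8 / 625523.76 = 532.58.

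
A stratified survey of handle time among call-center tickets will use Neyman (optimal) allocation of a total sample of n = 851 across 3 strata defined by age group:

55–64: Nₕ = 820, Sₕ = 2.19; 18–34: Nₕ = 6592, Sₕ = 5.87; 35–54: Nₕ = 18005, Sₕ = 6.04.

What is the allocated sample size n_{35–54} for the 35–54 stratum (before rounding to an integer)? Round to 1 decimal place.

Neyman allocation: nₕ = n·NₕSₕ / Σⱼ NⱼSⱼ.
Σ NⱼSⱼ = 820·2.19 + 6592·5.87 + 18005·6.04 = 149241.04.
n_{35–54} = 851·18005·6.04 / 149241.04 = 620.1.

620.1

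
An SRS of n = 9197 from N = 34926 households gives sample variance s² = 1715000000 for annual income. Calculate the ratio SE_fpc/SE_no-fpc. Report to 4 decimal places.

f = n/N = 9197/34926 = 0.26332818.
SE_no-fpc = √(s²/n) = 431.82618; SE_fpc = √((1−f)s²/n) = 370.63463.
Ratio = √(1−f) = 0.85829588.

0.8583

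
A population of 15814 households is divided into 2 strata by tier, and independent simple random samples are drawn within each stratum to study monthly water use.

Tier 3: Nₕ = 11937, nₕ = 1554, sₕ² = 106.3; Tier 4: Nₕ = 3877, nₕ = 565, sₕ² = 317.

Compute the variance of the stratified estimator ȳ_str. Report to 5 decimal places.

0.06271

Var(ȳ_str) = Σₕ Wₕ²(1 − fₕ)sₕ²/nₕ with Wₕ = Nₕ/N, N = 15814.
Tier 3: Wₕ = 0.75483749; term = 0.75483749²·(1 − 0.13018346)·106.3/1554 = 0.033901337.
Tier 4: Wₕ = 0.24516251; term = 0.24516251²·(1 − 0.14573124)·317/565 = 0.028808024.
Sum = 0.062709361.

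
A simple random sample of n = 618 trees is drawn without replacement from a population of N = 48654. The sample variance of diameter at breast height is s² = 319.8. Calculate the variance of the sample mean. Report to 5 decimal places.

0.51090

Under SRS without replacement, Var(ȳ) = (1 − f)·s²/n with f = n/N = 618/48654 = 0.01270194.
Var(ȳ) = (1 − 0.01270194)·319.8/618 = 0.98729806·0.51747573 = 0.51090278.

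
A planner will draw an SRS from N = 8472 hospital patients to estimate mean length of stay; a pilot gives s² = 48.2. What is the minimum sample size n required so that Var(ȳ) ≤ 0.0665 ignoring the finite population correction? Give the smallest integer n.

725

Without fpc, n₀ = s²/D = 48.2/0.0665 = 724.8120.
Rounding up, n = 725.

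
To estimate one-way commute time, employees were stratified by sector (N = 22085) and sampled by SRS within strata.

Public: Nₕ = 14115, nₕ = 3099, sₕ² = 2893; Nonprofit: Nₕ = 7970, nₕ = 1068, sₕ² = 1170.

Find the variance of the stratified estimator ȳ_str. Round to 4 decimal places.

Var(ȳ_str) = Σₕ Wₕ²(1 − fₕ)sₕ²/nₕ with Wₕ = Nₕ/N, N = 22085.
Public: Wₕ = 0.63912158; term = 0.63912158²·(1 − 0.21955367)·2893/3099 = 0.2976027.
Nonprofit: Wₕ = 0.36087842; term = 0.36087842²·(1 − 0.13400251)·1170/1068 = 0.12355294.
Sum = 0.42115564.

0.4212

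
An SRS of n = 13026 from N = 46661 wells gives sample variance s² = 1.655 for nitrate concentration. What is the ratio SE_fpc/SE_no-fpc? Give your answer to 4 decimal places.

0.8490

f = n/N = 13026/46661 = 0.27916247.
SE_no-fpc = √(s²/n) = 0.011271805; SE_fpc = √((1−f)s²/n) = 0.0095700048.
Ratio = √(1−f) = 0.84902151.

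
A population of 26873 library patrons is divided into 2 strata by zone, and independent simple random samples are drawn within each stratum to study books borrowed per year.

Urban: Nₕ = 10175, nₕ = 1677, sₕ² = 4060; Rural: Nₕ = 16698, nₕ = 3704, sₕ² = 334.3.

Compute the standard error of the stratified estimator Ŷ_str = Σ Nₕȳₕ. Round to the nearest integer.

Var(Ŷ_str) = Σₕ Nₕ²(1 − fₕ)sₕ²/nₕ.
Urban: 10175²·(1 − 1677/10175)·4060/1677 = 2.0933609 × 10^8.
Rural: 16698²·(1 − 3704/16698)·334.3/3704 = 1.9582707 × 10^7.
Sum = 2.289188 × 10^8.
SE = √(2.289188 × 10^8) = 15130.

15130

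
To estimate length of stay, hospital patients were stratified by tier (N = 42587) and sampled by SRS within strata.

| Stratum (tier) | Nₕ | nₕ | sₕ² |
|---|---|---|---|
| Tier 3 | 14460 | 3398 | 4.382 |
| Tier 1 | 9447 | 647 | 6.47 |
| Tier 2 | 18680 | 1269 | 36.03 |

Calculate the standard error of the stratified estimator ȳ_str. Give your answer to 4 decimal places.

Var(ȳ_str) = Σₕ Wₕ²(1 − fₕ)sₕ²/nₕ with Wₕ = Nₕ/N, N = 42587.
Tier 3: Wₕ = 0.33954024; term = 0.33954024²·(1 − 0.23499308)·4.382/3398 = 1.1373571 × 10^-4.
Tier 1: Wₕ = 0.22182826; term = 0.22182826²·(1 − 0.06848735)·6.47/647 = 4.5837666 × 10^-4.
Tier 2: Wₕ = 0.43863151; term = 0.43863151²·(1 − 0.06793362)·36.03/1269 = 0.0050915397.
Sum = 0.0056636521.
SE = √(0.0056636521) = 0.0753.

0.0753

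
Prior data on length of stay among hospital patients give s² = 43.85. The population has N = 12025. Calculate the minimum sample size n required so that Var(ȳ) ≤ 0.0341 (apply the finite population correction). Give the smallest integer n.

Without fpc, n₀ = s²/D = 43.85/0.0341 = 1285.9238.
With fpc, (1 − n/N)·s²/n ≤ D requires n ≥ n₀/(1 + n₀/N) = 1285.9238/(1 + 1285.9238/12025) = 1161.6950.
Rounding up, n = 1162.

1162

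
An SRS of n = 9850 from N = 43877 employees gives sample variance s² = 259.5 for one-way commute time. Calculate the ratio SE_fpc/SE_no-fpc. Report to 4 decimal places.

0.8806

f = n/N = 9850/43877 = 0.22449119.
SE_no-fpc = √(s²/n) = 0.16231198; SE_fpc = √((1−f)s²/n) = 0.14293676.
Ratio = √(1−f) = 0.88062978.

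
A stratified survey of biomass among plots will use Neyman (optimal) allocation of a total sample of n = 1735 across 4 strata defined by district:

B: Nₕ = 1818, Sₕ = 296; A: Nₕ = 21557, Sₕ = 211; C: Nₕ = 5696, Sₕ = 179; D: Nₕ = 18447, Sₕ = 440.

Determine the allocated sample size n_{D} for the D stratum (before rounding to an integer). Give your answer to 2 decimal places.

Neyman allocation: nₕ = n·NₕSₕ / Σⱼ NⱼSⱼ.
Σ NⱼSⱼ = 1818·296 + 21557·211 + 5696·179 + 18447·440 = 1.4222919 × 10^7.
n_{D} = 1735·18447·440 / (1.4222919 × 10^7) = 990.12.

990.12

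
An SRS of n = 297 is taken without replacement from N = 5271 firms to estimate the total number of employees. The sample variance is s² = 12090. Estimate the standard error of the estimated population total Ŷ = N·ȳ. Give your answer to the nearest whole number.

Var(Ŷ) = N²·Var(ȳ) = N²·(1 − n/N)·s²/n.
f = 297/5271 = 0.05634604; Var(ȳ) = 0.94365396·12090/297 = 38.413388.
Var(Ŷ) = 5271² · 38.413388 = 1.0672561 × 10^9.
SE(Ŷ) = √(1.0672561 × 10^9) = 32669.

32669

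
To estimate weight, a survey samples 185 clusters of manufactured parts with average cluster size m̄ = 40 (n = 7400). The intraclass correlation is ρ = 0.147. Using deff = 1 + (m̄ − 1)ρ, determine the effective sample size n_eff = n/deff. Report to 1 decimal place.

1099.1

deff = 1 + (40 − 1)·0.147 = 1 + 5.733 = 6.733.
n_eff = 7400 / 6.733 = 1099.1.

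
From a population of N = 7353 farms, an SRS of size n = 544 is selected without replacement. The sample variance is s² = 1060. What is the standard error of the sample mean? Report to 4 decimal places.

1.3433

Under SRS without replacement, Var(ȳ) = (1 − f)·s²/n with f = n/N = 544/7353 = 0.07398341.
Var(ȳ) = (1 − 0.07398341)·1060/544 = 0.92601659·1.9485294 = 1.8043706.
SE(ȳ) = √(1.8043706) = 1.3433.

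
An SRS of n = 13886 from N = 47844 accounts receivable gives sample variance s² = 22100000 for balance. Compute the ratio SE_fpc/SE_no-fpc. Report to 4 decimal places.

0.8425

f = n/N = 13886/47844 = 0.29023493.
SE_no-fpc = √(s²/n) = 39.893998; SE_fpc = √((1−f)s²/n) = 33.609718.
Ratio = √(1−f) = 0.84247556.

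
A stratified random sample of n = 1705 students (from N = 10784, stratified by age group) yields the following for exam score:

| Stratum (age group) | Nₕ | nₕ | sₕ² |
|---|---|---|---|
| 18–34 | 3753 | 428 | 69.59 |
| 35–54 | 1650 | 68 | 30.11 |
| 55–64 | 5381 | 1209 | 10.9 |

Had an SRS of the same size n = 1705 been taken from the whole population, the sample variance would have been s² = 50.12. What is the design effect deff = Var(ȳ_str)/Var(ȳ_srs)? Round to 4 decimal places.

1.1769

Var(ȳ_str) = Σ Wₕ²(1−fₕ)sₕ²/nₕ with Wₕ = Nₕ/10784:
  18–34: (3753/10784)²·(1−428/3753)·69.59/428 = 0.017446709
  35–54: (1650/10784)²·(1−68/1650)·30.11/68 = 0.009938767
  55–64: (5381/10784)²·(1−1209/5381)·10.9/1209 = 0.0017403946
  → Var(ȳ_str) = 0.029125871.
Var(ȳ_srs) = (1 − 1705/10784)·50.12/1705 = 0.024748268.
deff = 0.029125871 / 0.024748268 = 1.1769.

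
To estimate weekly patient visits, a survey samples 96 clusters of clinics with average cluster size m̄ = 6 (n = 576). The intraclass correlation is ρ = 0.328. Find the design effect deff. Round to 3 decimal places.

deff = 1 + (6 − 1)·0.328 = 1 + 1.64 = 2.64.

2.640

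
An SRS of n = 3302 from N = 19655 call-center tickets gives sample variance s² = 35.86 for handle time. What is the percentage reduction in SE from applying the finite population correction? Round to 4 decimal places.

8.7859

f = n/N = 3302/19655 = 0.16799796.
SE_no-fpc = √(s²/n) = 0.10421173; SE_fpc = √((1−f)s²/n) = 0.09505584.
Ratio = √(1−f) = 0.91214146. Reduction = 100·(1 − 0.91214146) = 8.7859%.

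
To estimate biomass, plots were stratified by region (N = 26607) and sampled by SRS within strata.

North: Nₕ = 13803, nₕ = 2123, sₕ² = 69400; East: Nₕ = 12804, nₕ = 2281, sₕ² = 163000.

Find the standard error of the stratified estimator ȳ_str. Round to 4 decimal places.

Var(ȳ_str) = Σₕ Wₕ²(1 − fₕ)sₕ²/nₕ with Wₕ = Nₕ/N, N = 26607.
North: Wₕ = 0.51877326; term = 0.51877326²·(1 − 0.15380714)·69400/2123 = 7.4444735.
East: Wₕ = 0.48122674; term = 0.48122674²·(1 − 0.17814745)·163000/2281 = 13.600527.
Sum = 21.045001.
SE = √(21.045001) = 4.5875.

4.5875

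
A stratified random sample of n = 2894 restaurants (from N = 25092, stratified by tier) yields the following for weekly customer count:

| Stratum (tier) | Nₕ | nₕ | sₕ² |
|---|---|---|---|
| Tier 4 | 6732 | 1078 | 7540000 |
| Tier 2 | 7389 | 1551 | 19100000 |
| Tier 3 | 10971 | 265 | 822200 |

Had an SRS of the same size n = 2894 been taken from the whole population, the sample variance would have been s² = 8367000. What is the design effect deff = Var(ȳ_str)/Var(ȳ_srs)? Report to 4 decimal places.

Var(ȳ_str) = Σ Wₕ²(1−fₕ)sₕ²/nₕ with Wₕ = Nₕ/25092:
  Tier 4: (6732/25092)²·(1−1078/6732)·7540000/1078 = 422.84572
  Tier 2: (7389/25092)²·(1−1551/7389)·19100000/1551 = 843.72471
  Tier 3: (10971/25092)²·(1−265/10971)·822200/265 = 578.80796
  → Var(ȳ_str) = 1845.3784.
Var(ȳ_srs) = (1 − 2894/25092)·8367000/2894 = 2557.7012.
deff = 1845.3784 / 2557.7012 = 0.7215.

0.7215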